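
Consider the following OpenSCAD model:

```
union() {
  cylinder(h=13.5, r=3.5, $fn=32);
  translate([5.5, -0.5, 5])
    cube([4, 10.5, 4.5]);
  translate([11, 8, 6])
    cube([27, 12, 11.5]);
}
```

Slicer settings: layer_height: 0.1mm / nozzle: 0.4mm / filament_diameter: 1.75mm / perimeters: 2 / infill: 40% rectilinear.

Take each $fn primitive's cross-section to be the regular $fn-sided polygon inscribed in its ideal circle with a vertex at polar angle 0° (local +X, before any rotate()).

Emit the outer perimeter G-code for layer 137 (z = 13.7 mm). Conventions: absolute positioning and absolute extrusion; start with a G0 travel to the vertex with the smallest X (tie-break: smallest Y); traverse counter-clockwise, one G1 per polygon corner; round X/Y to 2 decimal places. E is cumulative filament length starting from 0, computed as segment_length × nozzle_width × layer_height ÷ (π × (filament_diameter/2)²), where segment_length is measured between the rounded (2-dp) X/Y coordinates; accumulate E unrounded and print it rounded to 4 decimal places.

At z = 13.7 mm: the cylinder is absent (z outside [0, 13.5]); the cube at (5.5, -0.5) is absent (z outside [5, 9.5]); the 27×12 cube at (11, 8) contributes its full rectangle; Taking the union: only the 27×12 cube at (11, 8) is present, so the union is just that shape — 1 connected region. The outline is a single polygon with 4 vertices. Extrusion per mm of travel: 0.4 × 0.1 / (π × 0.875²) = 0.016630. Accumulating E over each segment gives final E = 1.2971.

G0 X11.00 Y8.00 Z13.70
G1 X38.00 Y8.00 E0.4490
G1 X38.00 Y20.00 E0.6486
G1 X11.00 Y20.00 E1.0976
G1 X11.00 Y8.00 E1.2971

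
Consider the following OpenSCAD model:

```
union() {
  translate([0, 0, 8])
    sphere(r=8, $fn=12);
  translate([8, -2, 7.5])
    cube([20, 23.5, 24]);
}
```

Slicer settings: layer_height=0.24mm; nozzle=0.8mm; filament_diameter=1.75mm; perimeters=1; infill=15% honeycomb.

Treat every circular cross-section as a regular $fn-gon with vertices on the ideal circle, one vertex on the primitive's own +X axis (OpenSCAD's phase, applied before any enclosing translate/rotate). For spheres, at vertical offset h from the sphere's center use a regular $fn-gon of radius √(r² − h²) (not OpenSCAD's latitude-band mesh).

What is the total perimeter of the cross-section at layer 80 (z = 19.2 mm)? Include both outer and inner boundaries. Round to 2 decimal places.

At z = 19.2 mm: the sphere does not reach this height (|z−center|=11.200 > r=8); the 20×23.5 cube at (8, -2) contributes its full rectangle (perimeter 87.00 mm); Merging all regions: only the 20×23.5 cube at (8, -2) is present, so the union is just that shape — boundary = 87.00 mm. Overall, the cross-section is a single solid region. Total boundary length (outer) = 87.00 mm.

87.00 mm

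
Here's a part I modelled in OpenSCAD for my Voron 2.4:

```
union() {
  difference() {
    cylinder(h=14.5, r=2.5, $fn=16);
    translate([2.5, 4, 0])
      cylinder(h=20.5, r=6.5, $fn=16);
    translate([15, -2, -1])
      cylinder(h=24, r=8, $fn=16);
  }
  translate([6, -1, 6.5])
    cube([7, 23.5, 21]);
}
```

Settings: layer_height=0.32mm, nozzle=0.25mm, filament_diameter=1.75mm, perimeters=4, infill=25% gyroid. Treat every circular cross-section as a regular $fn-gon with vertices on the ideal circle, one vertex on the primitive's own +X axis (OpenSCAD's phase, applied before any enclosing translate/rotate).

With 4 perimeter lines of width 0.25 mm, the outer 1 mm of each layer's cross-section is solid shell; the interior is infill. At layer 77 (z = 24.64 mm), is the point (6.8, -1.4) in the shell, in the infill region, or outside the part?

At z = 24.64 mm: the cylinder is not intersected at this z (z outside [0, 14.5]); the cylinder at (2.5, 4) is absent (z outside [0, 20.5]); the cylinder at (15, -2) is not intersected at this z (z outside [-1, 23]); After the difference (first − rest): the first operand is absent here, so nothing remains; the cube at (6, -1) is present — its section is the full 7×23.5 rectangle; Merging all regions: only the 7×23.5 cube at (6, -1) is present, so the union is just that shape — 1 connected region. Overall, the cross-section is a single solid region. The nearest boundary edge runs (6.00, -1.00)→(13.00, -1.00); distance from the point to it = 0.40 mm. The point is not inside any of the regions above, so it lies outside the cross-section (0.40 mm from the nearest boundary).

outside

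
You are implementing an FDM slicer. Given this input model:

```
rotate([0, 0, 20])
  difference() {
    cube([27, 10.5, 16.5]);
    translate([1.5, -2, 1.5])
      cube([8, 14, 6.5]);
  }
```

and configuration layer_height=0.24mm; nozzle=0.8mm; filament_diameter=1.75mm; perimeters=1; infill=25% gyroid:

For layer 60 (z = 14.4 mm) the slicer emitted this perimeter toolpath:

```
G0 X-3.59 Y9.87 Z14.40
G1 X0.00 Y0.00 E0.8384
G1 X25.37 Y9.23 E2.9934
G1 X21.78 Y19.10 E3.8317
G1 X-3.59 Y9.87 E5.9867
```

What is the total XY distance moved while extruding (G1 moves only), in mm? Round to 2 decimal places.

Sum the Euclidean lengths of each G1 segment: total = 75.00 mm.

75.00 mm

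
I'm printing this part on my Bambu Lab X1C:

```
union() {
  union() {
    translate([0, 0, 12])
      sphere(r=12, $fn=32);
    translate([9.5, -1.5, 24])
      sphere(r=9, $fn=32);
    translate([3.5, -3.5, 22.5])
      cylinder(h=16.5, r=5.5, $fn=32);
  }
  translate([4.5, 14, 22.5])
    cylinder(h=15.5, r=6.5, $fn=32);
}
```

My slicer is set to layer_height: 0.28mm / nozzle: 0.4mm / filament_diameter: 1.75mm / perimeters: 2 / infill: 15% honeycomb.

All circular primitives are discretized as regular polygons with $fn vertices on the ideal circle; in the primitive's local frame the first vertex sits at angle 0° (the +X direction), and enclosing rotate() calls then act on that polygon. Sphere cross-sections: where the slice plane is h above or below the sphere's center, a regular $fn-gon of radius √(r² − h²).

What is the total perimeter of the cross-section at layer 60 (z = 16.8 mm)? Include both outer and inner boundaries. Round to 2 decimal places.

At z = 16.8 mm: the r=12 sphere contributes a regular 32-gon of circumradius √(12²−4.8²) = 10.998 (perimeter = 2·32·10.998·sin(180°/32) = 68.99 mm); the r=9 sphere at (9.5, -1.5) slices to a regular 32-gon of circumradius 5.400 (√(r²−h²) with h=7.2 from center) (perimeter = 2·32·5.400·sin(180°/32) = 33.87 mm); the cylinder at (3.5, -3.5) is not intersected at this z (z outside [22.5, 39]); Merging all regions: the regions partially overlap (shared area 55.06 mm²), so the edge portions inside another operand are dropped and the merged outline is re-measured after clipping — boundary = 74.80 mm; the cylinder at (4.5, 14) is absent (z outside [22.5, 38]); Merging all regions: only the result so far is present, so the union is just that shape — boundary = 74.80 mm. Overall, the cross-section is a single solid region. Total boundary length (outer) = 74.80 mm.

74.80 mm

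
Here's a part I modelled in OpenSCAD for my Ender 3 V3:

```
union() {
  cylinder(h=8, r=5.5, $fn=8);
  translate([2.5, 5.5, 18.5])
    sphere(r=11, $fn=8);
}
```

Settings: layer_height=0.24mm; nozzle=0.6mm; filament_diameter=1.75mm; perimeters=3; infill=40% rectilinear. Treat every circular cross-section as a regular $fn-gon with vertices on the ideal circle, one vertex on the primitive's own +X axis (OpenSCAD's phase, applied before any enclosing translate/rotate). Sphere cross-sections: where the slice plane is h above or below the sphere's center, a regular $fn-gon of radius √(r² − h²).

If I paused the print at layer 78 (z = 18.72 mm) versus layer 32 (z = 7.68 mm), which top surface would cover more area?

layer 78 (z = 18.72 mm)

Layer 78 (z = 18.72): the cylinder does not reach this height (z outside [0, 8]); the sphere at (2.5, 5.5): section is a regular 8-gon, circumradius = √(r²−h²) = √(11²−0.22²) = 10.998 (area = (8/2)·10.998²·sin(360°/8) = 342.10 mm²); Merging all regions: only the r=11 sphere at (2.5, 5.5) is present, so the union is just that shape — area = 342.10 mm². So its area = 342.10 mm². Layer 32 (z = 7.68): the cylinder: section is a regular 8-gon, circumradius r=5.5 (area = (8/2)·5.500²·sin(360°/8) = 85.56 mm²); the r=11 sphere at (2.5, 5.5) contributes a regular 8-gon of circumradius √(11²−10.82²) = 1.982 (area = (8/2)·1.982²·sin(360°/8) = 11.11 mm²); Combining (union): the regions partially overlap — summed areas 96.67 mm² minus the doubly-counted overlap 2.09 mm² gives 94.58 mm² — area = 94.58 mm². So its area = 94.58 mm². Layer 78 is larger (342.10 vs 94.58 mm²).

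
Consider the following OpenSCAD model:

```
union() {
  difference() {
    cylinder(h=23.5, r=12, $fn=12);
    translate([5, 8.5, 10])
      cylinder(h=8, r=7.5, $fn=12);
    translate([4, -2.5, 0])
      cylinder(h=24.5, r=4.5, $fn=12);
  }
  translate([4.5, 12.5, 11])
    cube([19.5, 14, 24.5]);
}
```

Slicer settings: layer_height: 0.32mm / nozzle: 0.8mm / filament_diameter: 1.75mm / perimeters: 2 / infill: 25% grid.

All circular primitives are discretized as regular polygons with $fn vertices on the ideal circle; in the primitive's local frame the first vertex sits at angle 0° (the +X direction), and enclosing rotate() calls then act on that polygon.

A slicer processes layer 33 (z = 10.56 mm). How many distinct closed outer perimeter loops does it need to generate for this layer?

At z = 10.56 mm: the cylinder: section is a regular 12-gon, circumradius r=12; the r=7.5 cylinder at (5, 8.5) gives a regular 12-gon of circumradius 7.5 (constant along its height); the cylinder at (4, -2.5): section is a regular 12-gon, circumradius r=4.5; Subtracting the remaining from the first: starting from the r=12 cylinder, the r=7.5 cylinder at (5, 8.5) partially overlaps it — only the 99.93 mm² overlap (of its 168.75 mm²) is removed, clipping the outline; the r=4.5 cylinder at (4, -2.5) partially overlaps it — only the 59.02 mm² overlap (of its 60.75 mm²) is removed, clipping the outline — 1 connected region; the cube at (4.5, 12.5) does not reach this height (z outside [11, 35.5]); Taking the union: only that combined region is present, so the union is just that shape — 1 connected region. The result has 1 disconnected region.

1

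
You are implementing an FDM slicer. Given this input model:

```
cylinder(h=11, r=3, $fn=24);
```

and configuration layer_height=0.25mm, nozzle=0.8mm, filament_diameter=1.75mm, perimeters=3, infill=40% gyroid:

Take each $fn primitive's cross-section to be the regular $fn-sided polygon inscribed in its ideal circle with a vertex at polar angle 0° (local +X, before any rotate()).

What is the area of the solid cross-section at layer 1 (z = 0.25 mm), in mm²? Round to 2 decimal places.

At z = 0.25 mm: the cylinder: section is a regular 24-gon, circumradius r=3 (area = (24/2)·3.000²·sin(360°/24) = 27.95 mm²). Overall, the cross-section is a single solid region. Net area = 27.95 mm².

27.95 mm²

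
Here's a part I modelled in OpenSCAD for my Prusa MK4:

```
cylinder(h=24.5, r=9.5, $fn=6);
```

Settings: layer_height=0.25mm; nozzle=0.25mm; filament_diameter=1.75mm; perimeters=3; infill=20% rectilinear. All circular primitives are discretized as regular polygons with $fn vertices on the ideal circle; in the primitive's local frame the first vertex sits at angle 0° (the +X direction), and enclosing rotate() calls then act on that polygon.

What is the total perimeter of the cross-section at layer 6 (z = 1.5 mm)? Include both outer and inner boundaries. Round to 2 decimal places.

At z = 1.5 mm: the cylinder: section is a regular 6-gon, circumradius r=9.5 (perimeter = 2·6·9.500·sin(180°/6) = 57.00 mm). Overall, the cross-section is a single solid region. Total boundary length (outer) = 57.00 mm.

57.00 mm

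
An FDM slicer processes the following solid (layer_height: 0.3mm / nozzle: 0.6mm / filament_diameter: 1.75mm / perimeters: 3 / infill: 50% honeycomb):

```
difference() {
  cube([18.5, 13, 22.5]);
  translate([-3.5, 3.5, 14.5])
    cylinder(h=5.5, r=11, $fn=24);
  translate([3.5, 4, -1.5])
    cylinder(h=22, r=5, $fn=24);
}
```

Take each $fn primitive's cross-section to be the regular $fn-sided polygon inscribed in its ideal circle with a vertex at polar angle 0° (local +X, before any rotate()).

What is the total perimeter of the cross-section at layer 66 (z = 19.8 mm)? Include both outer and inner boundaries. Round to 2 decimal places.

At z = 19.8 mm: the 18.5×13 cube contributes its full rectangle (perimeter 63.00 mm); the r=11 cylinder at (-3.5, 3.5) gives a regular 24-gon of circumradius 11 (constant along its height) (perimeter = 2·24·11.000·sin(180°/24) = 68.92 mm); the r=5 cylinder at (3.5, 4) contributes a regular 24-gon of circumradius 5 (perimeter = 2·24·5.000·sin(180°/24) = 31.33 mm); After the difference (first − rest): starting from the 18.5×13 cube, the r=11 cylinder at (-3.5, 3.5) partially overlaps it — only the 80.82 mm² overlap (of its 375.81 mm²) is removed, clipping the outline; the r=5 cylinder at (3.5, 4) partially overlaps it — only the 5.60 mm² overlap (of its 77.65 mm²) is removed, clipping the outline — boundary = 56.98 mm. Overall, the cross-section is a single solid region. Total boundary length (outer) = 56.98 mm.

56.98 mm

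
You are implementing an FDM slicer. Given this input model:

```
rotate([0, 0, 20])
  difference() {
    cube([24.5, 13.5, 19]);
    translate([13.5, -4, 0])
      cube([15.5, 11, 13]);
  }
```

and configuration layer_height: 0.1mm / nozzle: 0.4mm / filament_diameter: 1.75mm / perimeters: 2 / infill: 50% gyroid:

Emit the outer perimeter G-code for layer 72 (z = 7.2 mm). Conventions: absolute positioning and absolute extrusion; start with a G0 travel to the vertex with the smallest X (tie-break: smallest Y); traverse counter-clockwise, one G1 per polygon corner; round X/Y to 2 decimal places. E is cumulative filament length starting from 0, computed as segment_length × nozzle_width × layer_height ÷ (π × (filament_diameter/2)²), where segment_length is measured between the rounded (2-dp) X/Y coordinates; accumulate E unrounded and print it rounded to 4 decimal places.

G0 X-4.62 Y12.69 Z7.20
G1 X0.00 Y0.00 E0.2246
G1 X12.69 Y4.62 E0.4492
G1 X10.29 Y11.20 E0.5657
G1 X20.63 Y14.96 E0.7486
G1 X18.41 Y21.07 E0.8567
G1 X-4.62 Y12.69 E1.2643

At z = 7.2 mm: the cube is present — its section is the full 24.5×13.5 rectangle; the cube at (13.5, -4) is present — its section is the full 15.5×11 rectangle; After the difference (first − rest): starting from the 24.5×13.5 cube, the 15.5×11 cube at (13.5, -4) partially overlaps it — only the 77.00 mm² overlap (of its 170.50 mm²) is removed, clipping the outline — 1 connected region; (whole slice rotated 20° about Z — lengths, areas and connectivity unchanged). The outline is a single polygon with 6 vertices. Extrusion per mm of travel: 0.4 × 0.1 / (π × 0.875²) = 0.016630. Accumulating E over each segment gives final E = 1.2643.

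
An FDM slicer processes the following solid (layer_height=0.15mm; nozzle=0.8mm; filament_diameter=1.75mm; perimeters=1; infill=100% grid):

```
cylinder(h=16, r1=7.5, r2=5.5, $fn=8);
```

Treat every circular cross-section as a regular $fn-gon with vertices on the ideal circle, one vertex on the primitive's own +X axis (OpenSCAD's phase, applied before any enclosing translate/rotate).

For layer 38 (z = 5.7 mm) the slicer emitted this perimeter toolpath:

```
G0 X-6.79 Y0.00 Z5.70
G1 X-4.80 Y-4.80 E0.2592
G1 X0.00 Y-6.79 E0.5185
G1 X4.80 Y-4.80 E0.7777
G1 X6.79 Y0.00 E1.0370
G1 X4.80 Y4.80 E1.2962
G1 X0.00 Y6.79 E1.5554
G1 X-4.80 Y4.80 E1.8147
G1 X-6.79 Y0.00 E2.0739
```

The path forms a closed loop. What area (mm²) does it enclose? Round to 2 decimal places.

Apply the shoelace formula to the sequence of (X, Y) vertices; enclosed area = 130.37 mm².

130.37 mm²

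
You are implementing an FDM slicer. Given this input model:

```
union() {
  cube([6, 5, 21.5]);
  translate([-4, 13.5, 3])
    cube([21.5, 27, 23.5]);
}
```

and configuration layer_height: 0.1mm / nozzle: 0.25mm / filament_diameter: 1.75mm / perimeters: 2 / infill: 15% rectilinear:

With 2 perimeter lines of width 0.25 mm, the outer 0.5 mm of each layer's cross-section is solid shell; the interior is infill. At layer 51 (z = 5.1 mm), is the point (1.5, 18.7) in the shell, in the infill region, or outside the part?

infill

At z = 5.1 mm: the cube is present — its section is the full 6×5 rectangle; the cube at (-4, 13.5) is present — its section is the full 21.5×27 rectangle; Combining (union): the 2 present regions are separate (no shared area or edge), so areas and boundary lengths simply add and each stays a separate island — 2 connected regions. Overall, the cross-section has 2 separate islands. The nearest boundary edge runs (17.50, 13.50)→(-4.00, 13.50); distance from the point to it = 5.20 mm. (Shell/infill is judged within the island containing the point — the largest one.) The point is inside the cross-section and 5.20 mm from the nearest boundary — more than the 0.5 mm shell width (2 × 0.25), so it's in the infill interior.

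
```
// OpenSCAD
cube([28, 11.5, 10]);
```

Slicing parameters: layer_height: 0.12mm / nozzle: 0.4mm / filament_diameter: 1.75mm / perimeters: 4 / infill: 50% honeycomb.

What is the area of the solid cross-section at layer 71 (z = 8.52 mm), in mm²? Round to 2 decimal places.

At z = 8.52 mm: the cube (footprint 28×11.5) is included at this height (area 322.00 mm²). Overall, the cross-section is a single solid region. Net area = 322.00 mm².

322.00 mm²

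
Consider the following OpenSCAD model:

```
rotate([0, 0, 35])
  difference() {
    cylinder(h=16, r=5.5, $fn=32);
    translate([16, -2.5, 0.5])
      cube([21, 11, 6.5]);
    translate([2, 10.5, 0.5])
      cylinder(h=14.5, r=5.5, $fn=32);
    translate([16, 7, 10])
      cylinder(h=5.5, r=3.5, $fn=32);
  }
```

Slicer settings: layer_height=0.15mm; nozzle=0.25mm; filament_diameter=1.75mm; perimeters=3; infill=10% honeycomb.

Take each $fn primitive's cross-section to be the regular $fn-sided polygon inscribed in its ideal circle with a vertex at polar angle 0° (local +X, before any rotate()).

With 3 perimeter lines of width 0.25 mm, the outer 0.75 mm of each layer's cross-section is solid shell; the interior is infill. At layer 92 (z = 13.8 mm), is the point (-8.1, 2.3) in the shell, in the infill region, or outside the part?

At z = 13.8 mm: the r=5.5 cylinder gives a regular 32-gon of circumradius 5.5 (constant along its height); the cube at (16, -2.5) is absent (z outside [0.5, 7]); the cylinder at (2, 10.5): section is a regular 32-gon, circumradius r=5.5; the r=3.5 cylinder at (16, 7) gives a regular 32-gon of circumradius 3.5 (constant along its height); Taking the first minus the rest: starting from the r=5.5 cylinder, the r=5.5 cylinder at (2, 10.5) partially overlaps it — only the 0.46 mm² overlap (of its 94.42 mm²) is removed, clipping the outline; the r=3.5 cylinder at (16, 7) misses the remaining region (no effect) — 1 connected region; (whole slice rotated 35° about Z — lengths, areas and connectivity unchanged). Overall, the cross-section is a single solid region. Undo the 35° rotation: the query point maps to (-5.316, 6.530) in the un-rotated model frame. The nearest boundary edge runs (-3.89, 3.89)→(-3.06, 4.57); distance from the point to it = 2.95 mm. The point is not inside any of the regions above, so it lies outside the cross-section (2.95 mm from the nearest boundary).

outside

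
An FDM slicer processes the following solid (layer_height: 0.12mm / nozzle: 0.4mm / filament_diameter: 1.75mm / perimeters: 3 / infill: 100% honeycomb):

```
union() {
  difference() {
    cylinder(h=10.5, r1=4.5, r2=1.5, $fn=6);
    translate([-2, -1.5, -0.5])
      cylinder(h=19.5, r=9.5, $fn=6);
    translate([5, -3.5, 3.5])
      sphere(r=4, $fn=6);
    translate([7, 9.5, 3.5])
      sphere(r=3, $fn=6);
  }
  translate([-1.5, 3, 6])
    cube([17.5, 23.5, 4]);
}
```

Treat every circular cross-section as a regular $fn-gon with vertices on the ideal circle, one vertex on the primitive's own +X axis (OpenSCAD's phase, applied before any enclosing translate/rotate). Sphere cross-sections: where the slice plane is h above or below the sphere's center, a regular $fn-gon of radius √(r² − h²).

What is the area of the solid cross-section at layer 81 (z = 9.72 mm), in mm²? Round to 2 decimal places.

411.25 mm²

At z = 9.72 mm: the cone (r1=4.5→r2=1.5) has section circumradius 1.723 here — a regular 6-gon (area = (6/2)·1.723²·sin(360°/6) = 7.71 mm²); the r=9.5 cylinder at (-2, -1.5) contributes a regular 6-gon of circumradius 9.5 (area = (6/2)·9.500²·sin(360°/6) = 234.48 mm²); the sphere at (5, -3.5) is not intersected at this z (|z−center|=6.220 > r=4); the sphere at (7, 9.5) is absent (|z−center|=6.220 > r=3); Taking the first minus the rest: starting from the cone (7.71 mm²), the r=9.5 cylinder at (-2, -1.5) covers all of what remains (removes everything) — nothing remains; the cube at (-1.5, 3) is present — its section is the full 17.5×23.5 rectangle (area 411.25 mm²); Taking the union: only the 17.5×23.5 cube at (-1.5, 3) is present, so the union is just that shape — area = 411.25 mm². Overall, the cross-section is a single solid region. Net area = 411.25 mm².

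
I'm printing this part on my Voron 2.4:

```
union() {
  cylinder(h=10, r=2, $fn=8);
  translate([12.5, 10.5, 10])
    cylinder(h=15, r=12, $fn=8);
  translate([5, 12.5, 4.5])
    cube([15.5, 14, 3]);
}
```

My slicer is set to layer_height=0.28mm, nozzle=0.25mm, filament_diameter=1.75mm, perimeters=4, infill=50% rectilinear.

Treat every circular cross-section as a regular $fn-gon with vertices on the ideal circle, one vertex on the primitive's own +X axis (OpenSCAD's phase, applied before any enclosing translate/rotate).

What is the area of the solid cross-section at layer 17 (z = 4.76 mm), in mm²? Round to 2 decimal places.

228.31 mm²

At z = 4.76 mm: the r=2 cylinder contributes a regular 8-gon of circumradius 2 (area = (8/2)·2.000²·sin(360°/8) = 11.31 mm²); the cylinder at (12.5, 10.5) is absent (z outside [10, 25]); the cube at (5, 12.5) is present — its section is the full 15.5×14 rectangle (area 217.00 mm²); Merging all regions: the 2 present regions are separate (no shared area or edge), so areas and boundary lengths simply add and each stays a separate island — area = 228.31 mm². Overall, the cross-section has 2 separate islands. Net area = 228.31 mm².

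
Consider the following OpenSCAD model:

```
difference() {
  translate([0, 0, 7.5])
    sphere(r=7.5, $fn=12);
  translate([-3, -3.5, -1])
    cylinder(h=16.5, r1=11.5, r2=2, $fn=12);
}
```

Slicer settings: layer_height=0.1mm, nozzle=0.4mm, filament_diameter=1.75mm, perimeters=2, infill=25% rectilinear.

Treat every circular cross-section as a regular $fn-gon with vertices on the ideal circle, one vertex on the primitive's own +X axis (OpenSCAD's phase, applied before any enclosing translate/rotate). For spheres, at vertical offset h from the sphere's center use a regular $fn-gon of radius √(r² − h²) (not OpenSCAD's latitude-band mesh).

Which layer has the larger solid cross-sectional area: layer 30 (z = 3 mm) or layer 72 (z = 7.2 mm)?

Layer 30 (z = 3): the r=7.5 sphere contributes a regular 12-gon of circumradius √(7.5²−4.5²) = 6.000 (area = (12/2)·6.000²·sin(360°/12) = 108.00 mm²); the cone at (-3, -3.5): at t=0.242 of its height the radius interpolates to r₁+(r₂−r₁)t = 9.197, giving a regular 12-gon of that circumradius (area = (12/2)·9.197²·sin(360°/12) = 253.75 mm²); Taking the first minus the rest: starting from the r=7.5 sphere (108.00 mm²), the cone at (-3, -3.5) partially overlaps it — only the 96.35 mm² overlap (of its 253.75 mm²) is removed, clipping the outline — area = 11.65 mm². So its area = 11.65 mm². Layer 72 (z = 7.2): the r=7.5 sphere slices to a regular 12-gon of circumradius 7.494 (√(r²−h²) with h=0.3 from center) (area = (12/2)·7.494²·sin(360°/12) = 168.48 mm²); the cone at (-3, -3.5) contributes a regular 12-gon of circumradius 6.779 (interpolated between r1=11.5 and r2=2 at t=0.497) (area = (12/2)·6.779²·sin(360°/12) = 137.86 mm²); After the difference (first − rest): starting from the r=7.5 sphere (168.48 mm²), the cone at (-3, -3.5) partially overlaps it — only the 89.27 mm² overlap (of its 137.86 mm²) is removed, clipping the outline — area = 79.21 mm². So its area = 79.21 mm². Layer 72 is larger (79.21 vs 11.65 mm²).

layer 72 (z = 7.2 mm)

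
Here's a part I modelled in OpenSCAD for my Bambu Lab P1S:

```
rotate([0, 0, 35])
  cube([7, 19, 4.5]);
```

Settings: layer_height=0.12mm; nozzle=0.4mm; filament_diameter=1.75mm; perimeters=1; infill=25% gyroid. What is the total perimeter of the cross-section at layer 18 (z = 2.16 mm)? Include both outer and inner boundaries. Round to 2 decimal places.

At z = 2.16 mm: the 7×19 cube contributes its full rectangle (perimeter 52.00 mm); (whole slice rotated 35° about Z — lengths, areas and connectivity unchanged). Overall, the cross-section is a single solid region. Total boundary length (outer) = 52.00 mm.

52.00 mm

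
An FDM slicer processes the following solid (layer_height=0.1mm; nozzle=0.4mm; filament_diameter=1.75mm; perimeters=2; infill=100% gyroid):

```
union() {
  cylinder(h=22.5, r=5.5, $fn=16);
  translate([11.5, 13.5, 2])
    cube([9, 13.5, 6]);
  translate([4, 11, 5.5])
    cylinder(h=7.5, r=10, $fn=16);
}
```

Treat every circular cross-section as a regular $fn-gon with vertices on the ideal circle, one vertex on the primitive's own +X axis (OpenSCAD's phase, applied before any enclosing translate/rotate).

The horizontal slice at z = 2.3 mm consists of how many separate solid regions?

At z = 2.3 mm: the r=5.5 cylinder contributes a regular 16-gon of circumradius 5.5; the 9×13.5 cube at (11.5, 13.5) contributes its full rectangle; the cylinder at (4, 11) is not intersected at this z (z outside [5.5, 13]); Taking the union: the 2 present regions are separate (no shared area or edge), so areas and boundary lengths simply add and each stays a separate island — 2 connected regions. The result has 2 disconnected regions.

2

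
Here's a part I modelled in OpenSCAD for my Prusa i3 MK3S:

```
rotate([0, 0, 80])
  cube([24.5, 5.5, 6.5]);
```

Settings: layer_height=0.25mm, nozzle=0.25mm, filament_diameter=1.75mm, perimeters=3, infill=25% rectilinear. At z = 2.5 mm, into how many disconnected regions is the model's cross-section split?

At z = 2.5 mm: the cube is present — its section is the full 24.5×5.5 rectangle; (whole slice rotated 80° about Z — lengths, areas and connectivity unchanged). The result has 1 disconnected region.

1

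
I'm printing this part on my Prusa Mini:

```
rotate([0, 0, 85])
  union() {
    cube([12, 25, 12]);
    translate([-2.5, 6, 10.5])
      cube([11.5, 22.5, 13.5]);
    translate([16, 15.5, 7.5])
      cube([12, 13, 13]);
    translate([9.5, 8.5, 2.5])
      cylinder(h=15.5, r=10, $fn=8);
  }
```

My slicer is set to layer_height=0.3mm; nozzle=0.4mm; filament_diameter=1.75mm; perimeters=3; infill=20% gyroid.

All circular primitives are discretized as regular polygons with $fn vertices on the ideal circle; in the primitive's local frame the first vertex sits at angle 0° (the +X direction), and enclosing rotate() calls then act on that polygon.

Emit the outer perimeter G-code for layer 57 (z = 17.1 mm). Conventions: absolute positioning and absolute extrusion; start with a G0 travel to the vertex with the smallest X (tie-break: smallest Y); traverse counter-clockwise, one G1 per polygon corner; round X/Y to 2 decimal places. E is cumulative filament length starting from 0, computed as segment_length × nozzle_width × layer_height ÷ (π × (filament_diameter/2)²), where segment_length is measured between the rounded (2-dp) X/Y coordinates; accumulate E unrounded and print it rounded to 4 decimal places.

G0 X-28.61 Y-0.01 Z17.10
G1 X-6.20 Y-1.97 E1.1223
G1 X-5.93 Y1.06 E1.2741
G1 X-1.21 Y2.54 E1.5209
G1 X2.32 Y9.33 E1.9027
G1 X0.02 Y16.63 E2.2845
G1 X-6.77 Y20.17 E2.6665
G1 X-13.99 Y17.89 E3.0443
G1 X-13.00 Y29.24 E3.6127
G1 X-25.95 Y30.38 E4.2613
G1 X-27.00 Y18.42 E4.8602
G1 X-14.35 Y17.32 E5.4937
G1 X-17.60 Y11.08 E5.8447
G1 X-17.44 Y10.56 E5.8719
G1 X-27.61 Y11.45 E6.3812
G1 X-28.61 Y-0.01 E6.9551

At z = 17.1 mm: the cube does not reach this height (z outside [0, 12]); the cube at (-2.5, 6) (footprint 11.5×22.5) is included at this height; the cube at (16, 15.5) is present — its section is the full 12×13 rectangle; the cylinder at (9.5, 8.5): section is a regular 8-gon, circumradius r=10; Taking the union: the regions partially overlap (shared area 88.33 mm²), so overlapping operands fuse into one piece — 1 connected region; (rotated 85° about Z; rotation is an isometry so areas/perimeters/island counts are preserved). The outline is a single polygon with 15 vertices. Extrusion per mm of travel: 0.4 × 0.3 / (π × 0.875²) = 0.049890. Accumulating E over each segment gives final E = 6.9551.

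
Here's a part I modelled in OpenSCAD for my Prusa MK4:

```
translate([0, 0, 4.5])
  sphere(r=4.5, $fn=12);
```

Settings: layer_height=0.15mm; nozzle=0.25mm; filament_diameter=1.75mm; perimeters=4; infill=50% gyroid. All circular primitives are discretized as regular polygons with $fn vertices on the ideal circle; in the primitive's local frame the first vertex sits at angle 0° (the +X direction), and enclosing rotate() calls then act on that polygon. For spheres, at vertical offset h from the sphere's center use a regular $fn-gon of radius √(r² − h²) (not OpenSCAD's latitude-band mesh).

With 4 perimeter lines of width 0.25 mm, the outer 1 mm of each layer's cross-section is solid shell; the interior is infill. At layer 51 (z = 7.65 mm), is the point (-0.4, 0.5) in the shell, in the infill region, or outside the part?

At z = 7.65 mm: the r=4.5 sphere contributes a regular 12-gon of circumradius √(4.5²−3.15²) = 3.214. Overall, the cross-section is a single solid region. The nearest boundary edge runs (-1.61, 2.78)→(-2.78, 1.61); distance from the point to it = 2.47 mm. The point is inside the cross-section and 2.47 mm from the nearest boundary — more than the 1 mm shell width (4 × 0.25), so it's in the infill interior.

infill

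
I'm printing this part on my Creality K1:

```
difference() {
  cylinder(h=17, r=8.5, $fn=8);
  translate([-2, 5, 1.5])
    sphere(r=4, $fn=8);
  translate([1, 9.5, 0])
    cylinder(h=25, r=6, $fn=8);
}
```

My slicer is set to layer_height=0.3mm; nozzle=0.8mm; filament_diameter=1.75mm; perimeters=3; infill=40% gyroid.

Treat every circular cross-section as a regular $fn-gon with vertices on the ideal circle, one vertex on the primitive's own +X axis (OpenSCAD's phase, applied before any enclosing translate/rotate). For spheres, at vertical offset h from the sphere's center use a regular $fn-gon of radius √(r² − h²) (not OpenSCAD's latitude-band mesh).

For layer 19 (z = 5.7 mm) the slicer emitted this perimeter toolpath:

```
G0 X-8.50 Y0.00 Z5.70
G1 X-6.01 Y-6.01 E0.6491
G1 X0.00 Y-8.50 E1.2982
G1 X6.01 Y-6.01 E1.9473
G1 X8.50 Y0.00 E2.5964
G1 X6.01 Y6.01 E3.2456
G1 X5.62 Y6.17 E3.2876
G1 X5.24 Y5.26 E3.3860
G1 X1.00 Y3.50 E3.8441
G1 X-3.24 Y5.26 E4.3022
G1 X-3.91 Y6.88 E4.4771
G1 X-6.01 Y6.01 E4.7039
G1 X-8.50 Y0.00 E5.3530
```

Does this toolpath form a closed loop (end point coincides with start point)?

Start point (G0): (-8.50, 0.00). End point (last G1): the path returns to the start — closed.

yes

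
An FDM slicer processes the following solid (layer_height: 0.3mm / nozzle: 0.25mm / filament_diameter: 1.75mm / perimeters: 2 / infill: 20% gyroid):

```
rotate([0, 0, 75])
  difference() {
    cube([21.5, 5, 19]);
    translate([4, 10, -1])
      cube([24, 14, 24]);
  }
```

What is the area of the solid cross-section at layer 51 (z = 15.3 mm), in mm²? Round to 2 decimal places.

At z = 15.3 mm: the cube (footprint 21.5×5) is included at this height (area 107.50 mm²); the 24×14 cube at (4, 10) contributes its full rectangle (area 336.00 mm²); After the difference (first − rest): starting from the 21.5×5 cube (107.50 mm²), the 24×14 cube at (4, 10) misses the remaining region (no effect) — area = 107.50 mm²; (rotated 75° about Z; rotation is an isometry so areas/perimeters/island counts are preserved). Overall, the cross-section is a single solid region. Net area = 107.50 mm².

107.50 mm²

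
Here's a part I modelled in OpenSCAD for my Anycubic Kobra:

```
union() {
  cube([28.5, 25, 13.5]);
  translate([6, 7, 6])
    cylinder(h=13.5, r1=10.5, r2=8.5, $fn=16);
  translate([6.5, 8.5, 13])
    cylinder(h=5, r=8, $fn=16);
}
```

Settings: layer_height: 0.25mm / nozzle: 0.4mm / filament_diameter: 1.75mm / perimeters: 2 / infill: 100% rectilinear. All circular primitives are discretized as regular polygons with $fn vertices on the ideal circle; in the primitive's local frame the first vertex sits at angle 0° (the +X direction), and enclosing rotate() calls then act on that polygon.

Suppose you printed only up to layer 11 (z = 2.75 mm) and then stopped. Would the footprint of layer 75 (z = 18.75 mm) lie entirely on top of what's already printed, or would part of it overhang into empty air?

Compare the two slices. At z = 2.75: the cube (footprint 28.5×25) is included at this height (area 712.50 mm²); the cone at (6, 7) does not reach this height (z outside [6, 19.5]); the cylinder at (6.5, 8.5) does not reach this height (z outside [13, 18]); Combining (union): only the 28.5×25 cube is present, so the union is just that shape — area = 712.50 mm². At z = 18.75: the cube is absent (z outside [0, 13.5]); the cone at (6, 7): at t=0.944 of its height the radius interpolates to r₁+(r₂−r₁)t = 8.611, giving a regular 16-gon of that circumradius (area = (16/2)·8.611²·sin(360°/16) = 227.01 mm²); the cylinder at (6.5, 8.5) is absent (z outside [13, 18]); Taking the union: only the cone at (6, 7) is present, so the union is just that shape — area = 227.01 mm². Checking containment: at z = 18.75 the cross-section extends beyond the z = 2.75 cross-section by about 30.59 mm².

part overhangs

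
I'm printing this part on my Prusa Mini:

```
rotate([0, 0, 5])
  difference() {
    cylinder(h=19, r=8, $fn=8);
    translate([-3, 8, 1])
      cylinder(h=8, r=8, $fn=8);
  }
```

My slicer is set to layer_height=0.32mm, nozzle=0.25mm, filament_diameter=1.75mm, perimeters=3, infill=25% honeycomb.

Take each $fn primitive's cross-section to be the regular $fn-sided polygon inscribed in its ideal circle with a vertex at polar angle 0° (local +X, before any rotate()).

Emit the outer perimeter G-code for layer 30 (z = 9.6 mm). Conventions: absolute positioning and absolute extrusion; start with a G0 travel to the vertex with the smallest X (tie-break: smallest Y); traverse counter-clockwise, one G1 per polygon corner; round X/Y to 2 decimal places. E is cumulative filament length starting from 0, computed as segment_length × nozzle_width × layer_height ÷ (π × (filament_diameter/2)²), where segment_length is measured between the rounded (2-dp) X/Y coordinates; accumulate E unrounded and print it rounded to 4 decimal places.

At z = 9.6 mm: the r=8 cylinder gives a regular 8-gon of circumradius 8 (constant along its height); the cylinder at (-3, 8) is not intersected at this z (z outside [1, 9]); Taking the first minus the rest: none of the subtracted shapes is present at this height, so the r=8 cylinder is unchanged — 1 connected region; (rotated 5° about Z; rotation is an isometry so areas/perimeters/island counts are preserved). The outline is a single polygon with 8 vertices. Extrusion per mm of travel: 0.25 × 0.32 / (π × 0.875²) = 0.033260. Accumulating E over each segment gives final E = 1.6292.

G0 X-7.97 Y-0.70 Z9.60
G1 X-5.14 Y-6.13 E0.2037
G1 X0.70 Y-7.97 E0.4073
G1 X6.13 Y-5.14 E0.6110
G1 X7.97 Y0.70 E0.8146
G1 X5.14 Y6.13 E1.0183
G1 X-0.70 Y7.97 E1.2219
G1 X-6.13 Y5.14 E1.4256
G1 X-7.97 Y-0.70 E1.6292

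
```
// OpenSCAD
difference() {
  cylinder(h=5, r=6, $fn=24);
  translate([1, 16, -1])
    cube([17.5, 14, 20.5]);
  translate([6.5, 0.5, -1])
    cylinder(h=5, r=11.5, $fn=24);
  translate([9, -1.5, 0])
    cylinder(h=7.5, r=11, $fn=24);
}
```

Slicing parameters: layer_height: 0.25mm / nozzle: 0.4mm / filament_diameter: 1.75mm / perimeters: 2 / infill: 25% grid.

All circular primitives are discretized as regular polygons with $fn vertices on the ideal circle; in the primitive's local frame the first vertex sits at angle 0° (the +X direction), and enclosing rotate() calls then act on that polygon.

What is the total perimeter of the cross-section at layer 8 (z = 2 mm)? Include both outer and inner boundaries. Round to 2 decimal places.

18.95 mm

At z = 2 mm: the r=6 cylinder gives a regular 24-gon of circumradius 6 (constant along its height) (perimeter = 2·24·6.000·sin(180°/24) = 37.59 mm); the cube at (1, 16) is present — its section is the full 17.5×14 rectangle (perimeter 63.00 mm); the r=11.5 cylinder at (6.5, 0.5) contributes a regular 24-gon of circumradius 11.5 (perimeter = 2·24·11.500·sin(180°/24) = 72.05 mm); the r=11 cylinder at (9, -1.5) contributes a regular 24-gon of circumradius 11 (perimeter = 2·24·11.000·sin(180°/24) = 68.92 mm); Taking the first minus the rest: starting from the r=6 cylinder, the 17.5×14 cube at (1, 16) misses the remaining region (no effect); the r=11.5 cylinder at (6.5, 0.5) partially overlaps it — only the 105.28 mm² overlap (of its 410.75 mm²) is removed, clipping the outline; the r=11 cylinder at (9, -1.5) misses the remaining region (no effect) — boundary = 18.95 mm. Overall, the cross-section is a single solid region. Total boundary length (outer) = 18.95 mm.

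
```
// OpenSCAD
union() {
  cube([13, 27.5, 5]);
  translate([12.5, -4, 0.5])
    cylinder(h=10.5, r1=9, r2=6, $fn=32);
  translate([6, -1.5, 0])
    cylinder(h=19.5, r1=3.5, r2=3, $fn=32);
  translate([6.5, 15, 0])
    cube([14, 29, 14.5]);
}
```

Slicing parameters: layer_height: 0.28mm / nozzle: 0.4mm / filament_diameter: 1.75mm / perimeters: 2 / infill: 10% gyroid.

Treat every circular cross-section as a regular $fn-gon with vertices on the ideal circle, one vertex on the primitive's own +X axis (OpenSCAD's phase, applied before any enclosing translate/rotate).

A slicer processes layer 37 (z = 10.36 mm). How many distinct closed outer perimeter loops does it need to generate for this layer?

At z = 10.36 mm: the cube does not reach this height (z outside [0, 5]); the cone at (12.5, -4): at t=0.939 of its height the radius interpolates to r₁+(r₂−r₁)t = 6.183, giving a regular 32-gon of that circumradius; the cone at (6, -1.5) contributes a regular 32-gon of circumradius 3.234 (interpolated between r1=3.5 and r2=3 at t=0.531); the cube at (6.5, 15) (footprint 14×29) is included at this height; Combining (union): the regions partially overlap (shared area 9.70 mm²), so overlapping operands fuse into one piece — 2 connected regions. The result has 2 disconnected regions.

2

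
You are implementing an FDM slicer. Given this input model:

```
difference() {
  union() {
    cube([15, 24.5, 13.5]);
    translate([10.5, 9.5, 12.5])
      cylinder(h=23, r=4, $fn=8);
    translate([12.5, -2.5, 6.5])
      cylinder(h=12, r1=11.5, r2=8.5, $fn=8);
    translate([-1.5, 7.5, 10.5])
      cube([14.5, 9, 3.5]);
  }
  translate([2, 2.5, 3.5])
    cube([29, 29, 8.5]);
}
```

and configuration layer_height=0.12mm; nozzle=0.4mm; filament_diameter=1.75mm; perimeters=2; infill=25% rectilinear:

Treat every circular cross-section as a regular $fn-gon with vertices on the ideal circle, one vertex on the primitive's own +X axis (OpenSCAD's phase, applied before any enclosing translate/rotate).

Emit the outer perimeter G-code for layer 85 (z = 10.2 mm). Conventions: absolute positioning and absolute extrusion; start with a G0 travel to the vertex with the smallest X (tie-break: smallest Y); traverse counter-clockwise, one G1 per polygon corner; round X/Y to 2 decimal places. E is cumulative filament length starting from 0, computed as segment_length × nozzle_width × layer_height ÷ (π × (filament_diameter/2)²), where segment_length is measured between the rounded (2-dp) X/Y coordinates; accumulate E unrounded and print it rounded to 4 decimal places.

At z = 10.2 mm: the 15×24.5 cube contributes its full rectangle; the cylinder at (10.5, 9.5) is absent (z outside [12.5, 35.5]); the cone at (12.5, -2.5): at t=0.308 of its height the radius interpolates to r₁+(r₂−r₁)t = 10.575, giving a regular 8-gon of that circumradius; the cube at (-1.5, 7.5) is absent (z outside [10.5, 14]); Merging all regions: the regions partially overlap (shared area 72.83 mm²), so overlapping operands fuse into one piece — 1 connected region; the 29×29 cube at (2, 2.5) contributes its full rectangle; Taking the first minus the rest: starting from that combined region, the 29×29 cube at (2, 2.5) partially overlaps it — only the 304.74 mm² overlap (of its 841.00 mm²) is removed, clipping the outline — 1 connected region. The outline is a single polygon with 11 vertices. Extrusion per mm of travel: 0.4 × 0.12 / (π × 0.875²) = 0.019956. Accumulating E over each segment gives final E = 2.2141.

G0 X0.00 Y0.00 Z10.20
G1 X2.96 Y0.00 E0.0591
G1 X1.93 Y-2.50 E0.1130
G1 X5.02 Y-9.98 E0.2745
G1 X12.50 Y-13.07 E0.4360
G1 X19.98 Y-9.98 E0.5975
G1 X23.07 Y-2.50 E0.7591
G1 X21.00 Y2.50 E0.8670
G1 X2.00 Y2.50 E1.2462
G1 X2.00 Y24.50 E1.6852
G1 X0.00 Y24.50 E1.7252
G1 X0.00 Y0.00 E2.2141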